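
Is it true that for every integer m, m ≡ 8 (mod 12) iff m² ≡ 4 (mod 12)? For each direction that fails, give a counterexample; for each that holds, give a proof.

Forward direction. Suppose m ≡ 8 (mod 12). Write m = 12j + 8. Then (12j + 8)² = 144j² + 192j + 64 = 12(12j² + 16j + 5) + 4, so m² ≡ 4 (mod 12).

Converse. This fails: take m = 2. Then 2² = 4 ≡ 4 (mod 12), yet 2 ≡ 2 (mod 12), not 8.

The forward direction holds; the converse fails.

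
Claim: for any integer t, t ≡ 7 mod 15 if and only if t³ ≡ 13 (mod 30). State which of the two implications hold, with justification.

(⇒) fails; (⇐) holds.

(→) This fails: take t = 22. Then 22 ≡ 7 (mod 15), but 22³ = 10648 ≡ 28 (mod 30), not 13.

(←) Conversely, the residues r modulo 30 with r³ ≡ 13 (mod 30) are exactly {7}, and each is ≡ 7 (mod 15).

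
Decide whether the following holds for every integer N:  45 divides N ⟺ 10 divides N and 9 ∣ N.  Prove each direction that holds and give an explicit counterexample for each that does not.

(→) This fails: take N = 45. Certainly 45 ∣ 45, but 10 ∤ 45.

(←) Suppose 10 ∣ N and 9 ∣ N. Any common multiple of 10 and 9 is a multiple of their lcm; here gcd(10, 9) = 1, so lcm(10, 9) = 10·9 = 90, so 90 ∣ N. Since 45 ∣ 90, it follows that 45 ∣ N.

(⇒) fails; (⇐) holds.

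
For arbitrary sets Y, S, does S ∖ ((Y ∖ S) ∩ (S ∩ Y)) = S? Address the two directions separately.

The two sets are equal.

Forward inclusion. Let x ∈ S ∖ ((Y ∖ S) ∩ (S ∩ Y)). Then either x ∈ S and x ∉ Y; or x ∈ Y ∩ S. In each case x ∈ S, so S ∖ ((Y ∖ S) ∩ (S ∩ Y)) ⊆ S.

Reverse inclusion. Let x ∈ S. Then either x ∈ S and x ∉ Y; or x ∈ Y ∩ S. In each case x ∈ S ∖ ((Y ∖ S) ∩ (S ∩ Y)), so S ⊆ S ∖ ((Y ∖ S) ∩ (S ∩ Y)).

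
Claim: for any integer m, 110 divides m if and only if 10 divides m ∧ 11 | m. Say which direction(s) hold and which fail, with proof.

Both directions hold; the statement is true.

(→) If 110 ∣ m, write m = 110q. Since 110 = 11·10, m = 10·(11q), so 10 ∣ m; and since 110 = 10·11, m = 11·(10q), so 11 ∣ m.

(←) Suppose 10 ∣ m and 11 ∣ m. Any common multiple of 10 and 11 is a multiple of their lcm; here gcd(10, 11) = 1, so lcm(10, 11) = 10·11 = 110, so 110 ∣ m.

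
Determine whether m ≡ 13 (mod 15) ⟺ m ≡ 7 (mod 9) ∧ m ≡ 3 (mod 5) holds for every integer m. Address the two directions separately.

Only the converse holds.

(→) This fails: m = 28 gives 28 ≡ 13 (mod 15) but 28 ≡ 1 (mod 9), so the conjunction on the right does not hold.

(←) Conversely, if m ≡ 7 (mod 9) and m ≡ 3 (mod 5), then by the Chinese remainder theorem m ≡ 43 (mod 45). Since 43 ≡ 13 (mod 15) and 15 ∣ 45, we get m ≡ 13 (mod 15).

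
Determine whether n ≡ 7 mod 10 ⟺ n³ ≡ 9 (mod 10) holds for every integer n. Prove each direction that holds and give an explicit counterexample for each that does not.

Neither direction holds.

(⇒) This fails: take n = 7. Then 7 ≡ 7 (mod 10), but 7³ = 343 ≡ 3 (mod 10), not 9.

(⇐) This fails: take n = 9. Then 9³ = 729 ≡ 9 (mod 10), yet 9 ≡ 9 (mod 10), not 7.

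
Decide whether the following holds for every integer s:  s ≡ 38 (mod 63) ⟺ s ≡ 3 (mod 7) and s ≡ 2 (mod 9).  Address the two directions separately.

Both directions hold; the statement is true.

[⇒] Suppose s ≡ 38 (mod 63); write s = 63j + 38. Since 7 ∣ 63, reducing mod 7 gives s ≡ 38 ≡ 3 (mod 7); since 9 ∣ 63, reducing mod 9 gives s ≡ 38 ≡ 2 (mod 9).

[⇐] Conversely, if s ≡ 3 (mod 7) and s ≡ 2 (mod 9), then by the Chinese remainder theorem s ≡ 38 (mod 63). This is exactly s ≡ 38 (mod 63).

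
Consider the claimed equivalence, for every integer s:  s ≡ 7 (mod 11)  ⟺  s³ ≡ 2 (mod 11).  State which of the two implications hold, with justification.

Equivalent; both directions hold.

[⇒] Suppose s ≡ 7 (mod 11). Write s = 11j + 7. Then (11j + 7)³ = 1331j³ + 2541j² + 1617j + 343 = 11(121j³ + 231j² + 147j + 31) + 2, so s³ ≡ 2 (mod 11).

[⇐] For the converse, argue contrapositively. If s ≢ 7 (mod 11), then s is congruent to one of 0, 1, 2, 3, 4, 5, 6, 8, 9, 10 modulo 11, and these give s³ ≡ 0, 1, 8, 5, 9, 4, 7, 6, 3, 10 respectively — never 2.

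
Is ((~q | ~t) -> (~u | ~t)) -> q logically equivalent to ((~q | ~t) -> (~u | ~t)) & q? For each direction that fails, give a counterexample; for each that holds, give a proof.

(⟹) This fails. Under t = T, q = F, u = T, the left side is true but the right side is false.

(⟸) Assume the antecedent. If t is true, the antecedent forces (t = T, q = T, u = F) or (t = T, q = T, u = T), and ((~q | ~t) -> (~u | ~t)) -> q holds there. If t is false, the antecedent forces (t = F, q = T, u = F) or (t = F, q = T, u = T), and ((~q | ~t) -> (~u | ~t)) -> q holds there. Either way ((~q | ~t) -> (~u | ~t)) -> q holds.

The forward direction fails; the converse holds.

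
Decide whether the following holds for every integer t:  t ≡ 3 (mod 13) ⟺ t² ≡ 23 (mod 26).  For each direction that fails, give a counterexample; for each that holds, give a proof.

[⇒] This fails: take t = 3. Then 3 ≡ 3 (mod 13), but 3² = 9 ≡ 9 (mod 26), not 23.

[⇐] This fails: take t = 7. Then 7² = 49 ≡ 23 (mod 26), yet 7 ≡ 7 (mod 13), not 3.

Neither implication holds.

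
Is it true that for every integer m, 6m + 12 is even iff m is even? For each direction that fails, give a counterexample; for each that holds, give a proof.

The forward direction fails; the converse holds.

(⇒) This fails: take m = 5. Then 6m + 12 = 42, which is even, yet m = 5 is odd, not even.

(⇐) Suppose m is even. Since 6 is even, 6m is even for every m, so 6m + 12 has the same parity as 12, which is even. Hence 6m + 12 is even.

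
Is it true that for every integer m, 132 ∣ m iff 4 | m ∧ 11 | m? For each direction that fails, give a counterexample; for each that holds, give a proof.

Not equivalent: only (⇒) holds.

(⟹) If 132 ∣ m, write m = 132q. Since 132 = 33·4, m = 4·(33q), so 4 ∣ m; and since 132 = 12·11, m = 11·(12q), so 11 ∣ m.

(⟸) This fails: take m = 44. Both 4 ∣ 44 and 11 ∣ 44, yet 44 is not a multiple of 132 (since 44 = 0·132 + 44), so 132 ∤ 44.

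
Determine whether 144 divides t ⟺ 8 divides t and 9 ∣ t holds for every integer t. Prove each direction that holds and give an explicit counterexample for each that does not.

(⇒) If 144 ∣ t, write t = 144q. Since 144 = 18·8, t = 8·(18q), so 8 ∣ t; and since 144 = 16·9, t = 9·(16q), so 9 ∣ t.

(⇐) This fails: take t = 72. Both 8 ∣ 72 and 9 ∣ 72, yet 72 is not a multiple of 144 (since 72 = 0·144 + 72), so 144 ∤ 72.

The forward direction holds; the converse fails.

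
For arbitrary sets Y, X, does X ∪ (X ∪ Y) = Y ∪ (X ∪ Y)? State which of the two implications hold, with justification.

(⟸) Let x ∈ Y ∪ (X ∪ Y). Then either x ∈ Y and x ∉ X; or x ∈ X and x ∉ Y; or x ∈ Y ∩ X. In each case x ∈ X ∪ (X ∪ Y), so Y ∪ (X ∪ Y) ⊆ X ∪ (X ∪ Y).

(⟹) Let x ∈ X ∪ (X ∪ Y). Then either x ∈ Y and x ∉ X; or x ∈ X and x ∉ Y; or x ∈ Y ∩ X. In each case x ∈ Y ∪ (X ∪ Y), so X ∪ (X ∪ Y) ⊆ Y ∪ (X ∪ Y).

Both inclusions hold.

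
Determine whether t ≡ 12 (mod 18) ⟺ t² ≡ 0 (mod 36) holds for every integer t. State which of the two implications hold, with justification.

The forward direction holds; the converse fails.

[⇒] Suppose t ≡ 12 (mod 18). Working modulo 36, t ∈ {12, 30}; for each such r, r² ≡ 0 (mod 36).

[⇐] This fails: take t = 0. Then 0² = 0 ≡ 0 (mod 36), yet 0 ≡ 0 (mod 18), not 12.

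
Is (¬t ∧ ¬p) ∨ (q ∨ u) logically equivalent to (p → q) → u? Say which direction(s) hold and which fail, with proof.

Forward direction. This fails. Under u = F, p = F, q = F, t = F, the left side is true but the right side is false.

Converse. This fails. Under u = F, p = T, q = F, t = F, the left side is false but the right side is true.

Neither implication holds.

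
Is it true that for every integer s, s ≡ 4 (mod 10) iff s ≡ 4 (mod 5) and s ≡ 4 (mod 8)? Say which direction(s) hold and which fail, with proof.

Forward direction. This fails: s = 24 gives 24 ≡ 4 (mod 10) but 24 ≡ 0 (mod 8), so the conjunction on the right does not hold.

Converse. If s ≡ 4 (mod 5) and s ≡ 4 (mod 8), then by the Chinese remainder theorem s ≡ 4 (mod 40). Since 4 ≡ 4 (mod 10) and 10 ∣ 40, we get s ≡ 4 (mod 10).

Not equivalent: only (⇐) holds.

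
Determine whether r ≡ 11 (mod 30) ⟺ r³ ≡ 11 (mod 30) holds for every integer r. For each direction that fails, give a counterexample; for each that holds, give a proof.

The biconditional holds.

(→) Suppose r ≡ 11 (mod 30). Write r = 30j + 11. Then (30j + 11)³ = 27000j³ + 29700j² + 10890j + 1331 = 30(900j³ + 990j² + 363j + 44) + 11, so r³ ≡ 11 (mod 30).

(←) Conversely, suppose r³ ≡ 11 (mod 30). The only residue r in {0, …, 29} with r³ ≡ 11 (mod 30) is r = 11, so r ≡ 11 (mod 30).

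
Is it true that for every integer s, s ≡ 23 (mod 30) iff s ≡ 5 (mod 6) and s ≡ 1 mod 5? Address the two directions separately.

[⇒] This fails: s = 23 gives 23 ≡ 23 (mod 30) but 23 ≡ 3 (mod 5), so the conjunction on the right does not hold.

[⇐] This fails: s = 11 satisfies both congruences on the right (11 ≡ 5 mod 6 and 11 ≡ 1 mod 5) yet 11 ≡ 11 (mod 30), not 23.

Both directions fail.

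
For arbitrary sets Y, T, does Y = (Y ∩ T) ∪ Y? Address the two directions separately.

Both inclusions hold.

(⟹) Let x ∈ Y. Then either x ∈ Y and x ∉ T; or x ∈ Y ∩ T. In each case x ∈ (Y ∩ T) ∪ Y, so Y ⊆ (Y ∩ T) ∪ Y.

(⟸) Let x ∈ (Y ∩ T) ∪ Y. Then either x ∈ Y and x ∉ T; or x ∈ Y ∩ T. In each case x ∈ Y, so (Y ∩ T) ∪ Y ⊆ Y.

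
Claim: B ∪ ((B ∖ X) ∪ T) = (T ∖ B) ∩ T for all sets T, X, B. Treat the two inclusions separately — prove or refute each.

(⊆) fails; (⊇) holds.

(⟹) This inclusion fails. Take T = ∅, X = ∅, B = {1}; then 1 ∈ B ∪ ((B ∖ X) ∪ T) but 1 ∉ (T ∖ B) ∩ T.

(⟸) Let x ∈ (T ∖ B) ∩ T. Then either x ∈ T and x ∉ X, B; or x ∈ T ∩ X and x ∉ B. In each case x ∈ B ∪ ((B ∖ X) ∪ T), so (T ∖ B) ∩ T ⊆ B ∪ ((B ∖ X) ∪ T).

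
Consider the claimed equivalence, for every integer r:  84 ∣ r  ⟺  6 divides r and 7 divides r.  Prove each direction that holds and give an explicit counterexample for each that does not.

The forward direction holds; the converse fails.

(⇒) If 84 ∣ r, write r = 84q. Since 84 = 14·6, r = 6·(14q), so 6 ∣ r; and since 84 = 12·7, r = 7·(12q), so 7 ∣ r.

(⇐) This fails: take r = 42. Both 6 ∣ 42 and 7 ∣ 42, yet 42 is not a multiple of 84 (since 42 = 0·84 + 42), so 84 ∤ 42.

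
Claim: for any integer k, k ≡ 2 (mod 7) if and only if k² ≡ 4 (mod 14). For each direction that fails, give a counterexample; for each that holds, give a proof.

Neither implication holds.

[⇒] This fails: take k = 9. Then 9 ≡ 2 (mod 7), but 9² = 81 ≡ 11 (mod 14), not 4.

[⇐] This fails: take k = 12. Then 12² = 144 ≡ 4 (mod 14), yet 12 ≡ 5 (mod 7), not 2.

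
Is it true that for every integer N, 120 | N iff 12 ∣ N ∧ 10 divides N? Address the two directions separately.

Only the forward direction holds.

(→) If 120 ∣ N, write N = 120q. Since 120 = 10·12, N = 12·(10q), so 12 ∣ N; and since 120 = 12·10, N = 10·(12q), so 10 ∣ N.

(←) This fails: take N = 60. Both 12 ∣ 60 and 10 ∣ 60, yet 60 is not a multiple of 120 (since 60 = 0·120 + 60), so 120 ∤ 60.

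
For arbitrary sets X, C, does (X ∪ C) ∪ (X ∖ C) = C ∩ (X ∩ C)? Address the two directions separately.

Forward inclusion. This inclusion fails. Take X = {1}, C = ∅; then 1 ∈ (X ∪ C) ∪ (X ∖ C) but 1 ∉ C ∩ (X ∩ C).

Reverse inclusion. Let x ∈ C ∩ (X ∩ C). Then x ∈ X ∩ C, from which x ∈ (X ∪ C) ∪ (X ∖ C).

(⊆) fails; (⊇) holds.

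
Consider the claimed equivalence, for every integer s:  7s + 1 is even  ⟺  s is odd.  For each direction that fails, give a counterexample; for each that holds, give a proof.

Equivalent; both directions hold.

[⇒] Suppose 7s + 1 is even. Since 7 is odd, 7s and s have the same parity, so 7s + 1 ≡ s + 1 (mod 2). As 1 is odd, 7s + 1 is even exactly when s is odd. Thus s is odd.

[⇐] Conversely, suppose s is odd; write s = 2j + 1. Then 7s + 1 = 7·(2j + 1) + 1 = 2·7j + 8, which is even.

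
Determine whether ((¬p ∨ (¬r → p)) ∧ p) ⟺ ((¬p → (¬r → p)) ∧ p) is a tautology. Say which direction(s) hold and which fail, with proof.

Both directions hold.

Forward direction. Assume the antecedent. If r is true, the antecedent forces (r = T, p = T), and (¬p → (¬r → p)) ∧ p holds there. If r is false, the antecedent forces (r = F, p = T), and (¬p → (¬r → p)) ∧ p holds there. Either way (¬p → (¬r → p)) ∧ p holds.

Converse. Assume the antecedent. If r is true, the antecedent forces (r = T, p = T), and (¬p ∨ (¬r → p)) ∧ p holds there. If r is false, the antecedent forces (r = F, p = T), and (¬p ∨ (¬r → p)) ∧ p holds there. Either way (¬p ∨ (¬r → p)) ∧ p holds.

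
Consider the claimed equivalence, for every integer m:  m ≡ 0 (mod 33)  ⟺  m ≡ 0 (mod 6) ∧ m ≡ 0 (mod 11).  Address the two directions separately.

Not equivalent: only (⇐) holds.

Converse. If m ≡ 0 (mod 6) and m ≡ 0 (mod 11), then by the Chinese remainder theorem m ≡ 0 (mod 66). Since 0 ≡ 0 (mod 33) and 33 ∣ 66, we get m ≡ 0 (mod 33).

Forward direction. This fails: m = 33 gives 33 ≡ 0 (mod 33) but 33 ≡ 3 (mod 6), so the conjunction on the right does not hold.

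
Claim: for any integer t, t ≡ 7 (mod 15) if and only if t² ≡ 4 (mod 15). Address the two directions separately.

Converse. This fails: take t = 2. Then 2² = 4 ≡ 4 (mod 15), yet 2 ≡ 2 (mod 15), not 7.

Forward direction. Suppose t ≡ 7 (mod 15). Write t = 15j + 7. Then (15j + 7)² = 225j² + 210j + 49 = 15(15j² + 14j + 3) + 4, so t² ≡ 4 (mod 15).

Not equivalent: only (⇒) holds.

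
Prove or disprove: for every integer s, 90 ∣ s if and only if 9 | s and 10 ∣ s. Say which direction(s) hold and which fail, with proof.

Both implications hold.

[⇒] If 90 ∣ s, write s = 90q. Since 90 = 10·9, s = 9·(10q), so 9 ∣ s; and since 90 = 9·10, s = 10·(9q), so 10 ∣ s.

[⇐] Suppose 9 ∣ s and 10 ∣ s. Any common multiple of 9 and 10 is a multiple of their lcm; here gcd(9, 10) = 1, so lcm(9, 10) = 9·10 = 90, so 90 ∣ s.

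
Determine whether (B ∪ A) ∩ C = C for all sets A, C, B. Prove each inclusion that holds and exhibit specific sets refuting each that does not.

(⊆) Let x ∈ (B ∪ A) ∩ C. Then either x ∈ A ∩ C and x ∉ B; or x ∈ C ∩ B and x ∉ A; or x ∈ A ∩ C ∩ B. In each case x ∈ C, so (B ∪ A) ∩ C ⊆ C.

(⊇) This inclusion fails. Take A = ∅, C = {1}, B = ∅; then 1 ∈ C but 1 ∉ (B ∪ A) ∩ C.

The sets are not equal: only the forward inclusion holds.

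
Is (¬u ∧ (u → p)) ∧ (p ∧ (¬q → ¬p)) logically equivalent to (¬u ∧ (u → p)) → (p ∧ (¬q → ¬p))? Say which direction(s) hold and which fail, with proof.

[⇒] Assume the antecedent. If p is true, the antecedent forces (p = T, u = F, q = T), and the consequent holds there. If p is false, the antecedent cannot hold. Either way the consequent holds.

[⇐] This fails. Under p = F, u = T, q = F, the left side is false but the right side is true.

Only the forward direction holds.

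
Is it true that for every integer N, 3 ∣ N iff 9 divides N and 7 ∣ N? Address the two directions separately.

(⟹) This fails: take N = 3. Certainly 3 ∣ 3, but 9 ∤ 3.

(⟸) Suppose 9 ∣ N and 7 ∣ N. Any common multiple of 9 and 7 is a multiple of their lcm; here gcd(9, 7) = 1, so lcm(9, 7) = 9·7 = 63, so 63 ∣ N. Since 3 ∣ 63, it follows that 3 ∣ N.

Only the converse holds.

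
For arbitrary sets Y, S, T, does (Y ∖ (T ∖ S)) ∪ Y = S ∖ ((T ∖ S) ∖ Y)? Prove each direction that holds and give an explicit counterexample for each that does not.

(⟹) This inclusion fails. Take Y = {1}, S = ∅, T = ∅; then 1 ∈ (Y ∖ (T ∖ S)) ∪ Y but 1 ∉ S ∖ ((T ∖ S) ∖ Y).

(⟸) This inclusion fails. Take Y = ∅, S = {1}, T = ∅; then 1 ∈ S ∖ ((T ∖ S) ∖ Y) but 1 ∉ (Y ∖ (T ∖ S)) ∪ Y.

(⊆) fails and (⊇) fails.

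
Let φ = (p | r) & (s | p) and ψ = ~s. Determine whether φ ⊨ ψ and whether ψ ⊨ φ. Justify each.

Both directions fail.

(⟹) This fails. Under s = T, r = T, p = F, the left side is true but the right side is false.

(⟸) This fails. Under s = F, r = F, p = F, the left side is false but the right side is true.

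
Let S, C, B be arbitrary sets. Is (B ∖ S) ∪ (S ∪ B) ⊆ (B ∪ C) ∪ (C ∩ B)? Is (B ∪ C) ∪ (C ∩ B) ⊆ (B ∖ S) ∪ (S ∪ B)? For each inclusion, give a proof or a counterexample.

(⊆) This inclusion fails. Take S = {1}, C = ∅, B = ∅; then 1 ∈ (B ∖ S) ∪ (S ∪ B) but 1 ∉ (B ∪ C) ∪ (C ∩ B).

(⊇) This inclusion fails. Take S = ∅, C = {1}, B = ∅; then 1 ∈ (B ∪ C) ∪ (C ∩ B) but 1 ∉ (B ∖ S) ∪ (S ∪ B).

(⊆) fails and (⊇) fails.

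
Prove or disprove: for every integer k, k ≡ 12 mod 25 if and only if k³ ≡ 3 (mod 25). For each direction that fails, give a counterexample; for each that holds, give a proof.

Forward direction. Suppose k ≡ 12 mod 25. Write k = 25j + 12. Then (25j + 12)³ = 15625j³ + 22500j² + 10800j + 1728 = 25(625j³ + 900j² + 432j + 69) + 3, so k³ ≡ 3 (mod 25).

Converse. Suppose k³ ≡ 3 (mod 25). The only residue r in {0, …, 24} with r³ ≡ 3 (mod 25) is r = 12, so k ≡ 12 (mod 25).

Both directions hold; the statement is true.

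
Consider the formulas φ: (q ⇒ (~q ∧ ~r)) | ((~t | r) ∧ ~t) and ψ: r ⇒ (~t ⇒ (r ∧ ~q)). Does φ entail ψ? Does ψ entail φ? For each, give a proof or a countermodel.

(⇒) fails and (⇐) fails.

(→) This fails. Under t = F, r = T, q = T, the left side is true but the right side is false.

(←) This fails. Under t = T, r = F, q = T, the left side is false but the right side is true.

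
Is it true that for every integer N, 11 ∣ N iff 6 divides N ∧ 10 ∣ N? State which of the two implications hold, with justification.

Neither implication holds.

(⟹) This fails: take N = 11. Certainly 11 ∣ 11, but 6 ∤ 11.

(⟸) This fails: take N = 30. Both 6 ∣ 30 and 10 ∣ 30, yet 30 is not a multiple of 11 (since 30 = 2·11 + 8), so 11 ∤ 30.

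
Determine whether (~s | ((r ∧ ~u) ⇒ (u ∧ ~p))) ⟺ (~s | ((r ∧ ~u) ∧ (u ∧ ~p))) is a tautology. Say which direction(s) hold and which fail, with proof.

Forward direction. This fails. Under r = F, s = T, p = F, u = F, the left side is true but the right side is false.

Converse. Assume the antecedent. If s is true, the antecedent cannot hold. If s is false, ~s | ((r ∧ ~u) ⇒ (u ∧ ~p)) reduces to true regardless of the other variables. Either way ~s | ((r ∧ ~u) ⇒ (u ∧ ~p)) holds.

Only the converse holds.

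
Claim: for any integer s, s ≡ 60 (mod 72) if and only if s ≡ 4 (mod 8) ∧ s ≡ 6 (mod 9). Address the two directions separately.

The biconditional holds.

Forward direction. Suppose s ≡ 60 (mod 72); write s = 72j + 60. Since 8 ∣ 72, reducing mod 8 gives s ≡ 60 ≡ 4 (mod 8); since 9 ∣ 72, reducing mod 9 gives s ≡ 60 ≡ 6 (mod 9).

Converse. If s ≡ 4 (mod 8) and s ≡ 6 (mod 9), then by the Chinese remainder theorem s ≡ 60 (mod 72). This is exactly s ≡ 60 (mod 72).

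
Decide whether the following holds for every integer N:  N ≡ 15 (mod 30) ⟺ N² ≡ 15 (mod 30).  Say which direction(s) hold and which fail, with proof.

(⟹) Suppose N ≡ 15 (mod 30). Write N = 30j + 15. Then (30j + 15)² = 900j² + 900j + 225 = 30(30j² + 30j + 7) + 15, so N² ≡ 15 (mod 30).

(⟸) Conversely, suppose N² ≡ 15 (mod 30). The only residue r in {0, …, 29} with r² ≡ 15 (mod 30) is r = 15, so N ≡ 15 (mod 30).

The biconditional holds.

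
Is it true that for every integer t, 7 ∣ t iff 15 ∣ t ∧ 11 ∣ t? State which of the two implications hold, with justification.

Both directions fail.

[⇒] This fails: take t = 7. Certainly 7 ∣ 7, but 15 ∤ 7.

[⇐] This fails: take t = 165. Both 15 ∣ 165 and 11 ∣ 165, yet 165 is not a multiple of 7 (since 165 = 23·7 + 4), so 7 ∤ 165.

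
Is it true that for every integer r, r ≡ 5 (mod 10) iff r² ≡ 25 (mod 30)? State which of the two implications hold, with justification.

The forward direction fails; the converse holds.

(⟹) This fails: take r = 15. Then 15 ≡ 5 (mod 10), but 15² = 225 ≡ 15 (mod 30), not 25.

(⟸) Conversely, the residues r modulo 30 with r² ≡ 25 (mod 30) are exactly {5, 25}, and each is ≡ 5 (mod 10).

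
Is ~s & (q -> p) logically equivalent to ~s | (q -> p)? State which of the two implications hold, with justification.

(⟹) Assume the antecedent. If q is true, the antecedent forces (q = T, p = T, s = F), and ~s | (q -> p) holds there. If q is false, ~s | (q -> p) reduces to true regardless of the other variables. Either way ~s | (q -> p) holds.

(⟸) This fails. Under q = T, p = F, s = F, the left side is false but the right side is true.

(⇒) holds; (⇐) fails.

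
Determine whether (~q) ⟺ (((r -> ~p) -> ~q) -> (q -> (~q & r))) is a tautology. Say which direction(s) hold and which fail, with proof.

Not equivalent: only (⇒) holds.

(←) This fails. Under r = F, p = F, q = T, the left side is false but the right side is true.

(→) Assume the antecedent. If r is true, the antecedent forces (r = T, p = F, q = F) or (r = T, p = T, q = F), and the consequent holds there. If r is false, the consequent reduces to true regardless of the other variables. Either way the consequent holds.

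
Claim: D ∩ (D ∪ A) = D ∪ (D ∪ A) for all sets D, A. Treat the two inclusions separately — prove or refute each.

(⊇) This inclusion fails. Take D = ∅, A = {1}; then 1 ∈ D ∪ (D ∪ A) but 1 ∉ D ∩ (D ∪ A).

(⊆) Let x ∈ D ∩ (D ∪ A). Then either x ∈ D and x ∉ A; or x ∈ D ∩ A. In each case x ∈ D ∪ (D ∪ A), so D ∩ (D ∪ A) ⊆ D ∪ (D ∪ A).

Only the forward inclusion holds.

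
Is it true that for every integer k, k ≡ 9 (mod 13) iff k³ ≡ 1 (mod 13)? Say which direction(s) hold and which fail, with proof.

(⇒) holds; (⇐) fails.

(⟹) Suppose k ≡ 9 (mod 13). Write k = 13j + 9. Then (13j + 9)³ = 2197j³ + 4563j² + 3159j + 729 = 13(169j³ + 351j² + 243j + 56) + 1, so k³ ≡ 1 (mod 13).

(⟸) This fails: take k = 1. Then 1³ = 1 ≡ 1 (mod 13), yet 1 ≡ 1 (mod 13), not 9.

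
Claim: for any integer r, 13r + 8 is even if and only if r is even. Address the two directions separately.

Both directions hold.

(⇐) Suppose r is even; write r = 2j. Then 13r + 8 = 13·(2j) + 8 = 2·13j + 8, which is even.

(⇒) Suppose 13r + 8 is even. Since 13 is odd, 13r and r have the same parity, so 13r + 8 ≡ r + 8 (mod 2). As 8 is even, 13r + 8 is even exactly when r is even. Thus r is even.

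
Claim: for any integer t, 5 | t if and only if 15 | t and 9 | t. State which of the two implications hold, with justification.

Only the converse holds.

(→) This fails: take t = 5. Certainly 5 ∣ 5, but 15 ∤ 5.

(←) Suppose 15 ∣ t and 9 ∣ t. Any common multiple of 15 and 9 is a multiple of their lcm; here lcm(15, 9) = 15·9/gcd(15, 9) = 135/3 = 45, so 45 ∣ t. Since 5 ∣ 45, it follows that 5 ∣ t.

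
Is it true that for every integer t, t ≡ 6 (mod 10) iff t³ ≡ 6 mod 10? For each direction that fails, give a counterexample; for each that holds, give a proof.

Both directions hold.

Forward direction. Suppose t ≡ 6 (mod 10). Write t = 10j + 6. Then (10j + 6)³ = 1000j³ + 1800j² + 1080j + 216 = 10(100j³ + 180j² + 108j + 21) + 6, so t³ ≡ 6 (mod 10).

Converse. Suppose t³ ≡ 6 (mod 10). The only residue r in {0, …, 9} with r³ ≡ 6 (mod 10) is r = 6, so t ≡ 6 (mod 10).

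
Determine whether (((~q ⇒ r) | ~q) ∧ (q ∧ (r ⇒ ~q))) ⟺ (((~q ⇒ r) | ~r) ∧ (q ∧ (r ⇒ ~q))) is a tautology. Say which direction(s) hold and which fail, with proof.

(→) Assume the antecedent. If q is true, the antecedent forces (q = T, r = F), and the consequent holds there. If q is false, the antecedent cannot hold. Either way the consequent holds.

(←) Assume the antecedent. If q is true, the antecedent forces (q = T, r = F), and the consequent holds there. If q is false, the antecedent cannot hold. Either way the consequent holds.

Both implications hold.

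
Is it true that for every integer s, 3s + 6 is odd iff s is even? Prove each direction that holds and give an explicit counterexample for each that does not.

Neither direction holds.

(⇒) This fails: s = 1 gives 3s + 6 = 9, which is odd, but 1 is odd, not even.

(⇐) This also fails: s = 0 is even, but 3s + 6 = 6 is even, not odd.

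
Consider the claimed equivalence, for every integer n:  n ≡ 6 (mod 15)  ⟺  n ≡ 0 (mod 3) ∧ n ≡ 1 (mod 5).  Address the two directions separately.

Forward direction. Suppose n ≡ 6 (mod 15); write n = 15j + 6. Since 3 ∣ 15, reducing mod 3 gives n ≡ 6 ≡ 0 (mod 3); since 5 ∣ 15, reducing mod 5 gives n ≡ 6 ≡ 1 (mod 5).

Converse. If n ≡ 0 (mod 3) and n ≡ 1 (mod 5), then by the Chinese remainder theorem n ≡ 6 (mod 15). This is exactly n ≡ 6 (mod 15).

Both implications hold.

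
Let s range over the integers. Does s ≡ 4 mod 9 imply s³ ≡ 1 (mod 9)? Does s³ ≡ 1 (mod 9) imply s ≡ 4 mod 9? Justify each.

[⇒] Suppose s ≡ 4 mod 9. Write s = 9j + 4. Then (9j + 4)³ = 729j³ + 972j² + 432j + 64 = 9(81j³ + 108j² + 48j + 7) + 1, so s³ ≡ 1 (mod 9).

[⇐] This fails: take s = 1. Then 1³ = 1 ≡ 1 (mod 9), yet 1 ≡ 1 (mod 9), not 4.

Only the forward implication holds.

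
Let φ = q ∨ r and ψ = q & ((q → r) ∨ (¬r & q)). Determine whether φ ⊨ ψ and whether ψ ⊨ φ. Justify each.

Converse. Assume the antecedent. If r is true, q ∨ r reduces to true regardless of the other variables. If r is false, the antecedent forces (r = F, q = T), and q ∨ r holds there. Either way q ∨ r holds.

Forward direction. This fails. Under r = T, q = F, the left side is true but the right side is false.

Only the converse holds.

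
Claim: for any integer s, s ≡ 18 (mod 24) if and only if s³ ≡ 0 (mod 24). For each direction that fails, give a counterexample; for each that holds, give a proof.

Only the forward direction holds.

(⟹) Suppose s ≡ 18 (mod 24). Write s = 24j + 18. Then (24j + 18)³ = 13824j³ + 31104j² + 23328j + 5832 = 24(576j³ + 1296j² + 972j + 243) + 0, so s³ ≡ 0 (mod 24).

(⟸) This fails: take s = 0. Then 0³ = 0 ≡ 0 (mod 24), yet 0 ≡ 0 (mod 24), not 18.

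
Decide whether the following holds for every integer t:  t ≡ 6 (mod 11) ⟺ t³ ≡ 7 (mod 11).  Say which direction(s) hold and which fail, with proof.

Both directions hold; the statement is true.

(⟹) Suppose t ≡ 6 (mod 11). Write t = 11j + 6. Then (11j + 6)³ = 1331j³ + 2178j² + 1188j + 216 = 11(121j³ + 198j² + 108j + 19) + 7, so t³ ≡ 7 (mod 11).

(⟸) Conversely, suppose t³ ≡ 7 (mod 11). The only residue r in {0, …, 10} with r³ ≡ 7 (mod 11) is r = 6, so t ≡ 6 (mod 11).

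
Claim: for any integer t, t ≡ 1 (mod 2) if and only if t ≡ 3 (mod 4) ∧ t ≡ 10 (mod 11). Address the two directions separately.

Only the reverse direction holds.

[⇒] This fails: t = 1 gives 1 ≡ 1 (mod 2) but 1 ≡ 1 (mod 4), so the conjunction on the right does not hold.

[⇐] Conversely, if t ≡ 3 (mod 4) and t ≡ 10 (mod 11), then by the Chinese remainder theorem t ≡ 43 (mod 44). Since 43 ≡ 1 (mod 2) and 2 ∣ 44, we get t ≡ 1 (mod 2).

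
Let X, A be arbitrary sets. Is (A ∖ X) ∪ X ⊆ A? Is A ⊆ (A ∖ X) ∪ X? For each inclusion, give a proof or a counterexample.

The sets are not equal: only the reverse inclusion holds.

Reverse inclusion. Let x ∈ A. Then either x ∈ A and x ∉ X; or x ∈ X ∩ A. In each case x ∈ (A ∖ X) ∪ X, so A ⊆ (A ∖ X) ∪ X.

Forward inclusion. This inclusion fails. Take X = {1}, A = ∅; then 1 ∈ (A ∖ X) ∪ X but 1 ∉ A.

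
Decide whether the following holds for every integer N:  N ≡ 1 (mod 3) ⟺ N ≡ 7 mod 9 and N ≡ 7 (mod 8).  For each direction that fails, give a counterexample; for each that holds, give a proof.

(⇒) fails; (⇐) holds.

Converse. If N ≡ 7 (mod 9) and N ≡ 7 (mod 8), then by the Chinese remainder theorem N ≡ 7 (mod 72). Since 7 ≡ 1 (mod 3) and 3 ∣ 72, we get N ≡ 1 (mod 3).

Forward direction. This fails: N = 1 gives 1 ≡ 1 (mod 3) but 1 ≡ 1 (mod 9), so the conjunction on the right does not hold.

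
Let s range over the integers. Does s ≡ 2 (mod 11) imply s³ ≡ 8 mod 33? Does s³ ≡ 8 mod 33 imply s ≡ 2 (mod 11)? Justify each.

(⇒) fails; (⇐) holds.

Forward direction. This fails: take s = 13. Then 13 ≡ 2 (mod 11), but 13³ = 2197 ≡ 19 (mod 33), not 8.

Converse. The residues r modulo 33 with r³ ≡ 8 (mod 33) are exactly {2}, and each is ≡ 2 (mod 11).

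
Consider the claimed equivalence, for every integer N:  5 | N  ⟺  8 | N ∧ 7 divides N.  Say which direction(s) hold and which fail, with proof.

(⇒) fails and (⇐) fails.

(→) This fails: take N = 5. Certainly 5 ∣ 5, but 8 ∤ 5.

(←) This fails: take N = 56. Both 8 ∣ 56 and 7 ∣ 56, yet 56 is not a multiple of 5 (since 56 = 11·5 + 1), so 5 ∤ 56.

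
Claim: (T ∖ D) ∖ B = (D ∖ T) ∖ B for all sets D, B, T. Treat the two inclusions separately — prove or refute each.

(⟹) This inclusion fails. Take D = ∅, B = ∅, T = {1}; then 1 ∈ (T ∖ D) ∖ B but 1 ∉ (D ∖ T) ∖ B.

(⟸) This inclusion fails. Take D = {1}, B = ∅, T = ∅; then 1 ∈ (D ∖ T) ∖ B but 1 ∉ (T ∖ D) ∖ B.

(⊆) fails and (⊇) fails.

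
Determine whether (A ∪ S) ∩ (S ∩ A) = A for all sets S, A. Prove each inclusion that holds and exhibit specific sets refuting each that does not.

The sets are not equal: only the forward inclusion holds.

Forward inclusion. Let x ∈ (A ∪ S) ∩ (S ∩ A). Then x ∈ S ∩ A, from which x ∈ A.

Reverse inclusion. This inclusion fails. Take S = ∅, A = {1}; then 1 ∈ A but 1 ∉ (A ∪ S) ∩ (S ∩ A).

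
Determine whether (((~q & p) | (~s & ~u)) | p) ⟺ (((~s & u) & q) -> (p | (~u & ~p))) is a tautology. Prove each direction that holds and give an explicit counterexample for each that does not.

Only the forward direction holds.

[⇒] Assume the antecedent. If p is true, the consequent reduces to true regardless of the other variables. If p is false, the antecedent forces (s = F, p = F, q = F, u = F) or (s = F, p = F, q = T, u = F), and the consequent holds there. Either way the consequent holds.

[⇐] This fails. Under s = T, p = F, q = F, u = F, the left side is false but the right side is true.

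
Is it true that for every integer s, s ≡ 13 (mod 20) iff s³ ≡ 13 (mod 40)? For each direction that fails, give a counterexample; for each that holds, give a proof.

[⇒] This fails: take s = 13. Then 13 ≡ 13 (mod 20), but 13³ = 2197 ≡ 37 (mod 40), not 13.

[⇐] This fails: take s = 37. Then 37³ = 50653 ≡ 13 (mod 40), yet 37 ≡ 17 (mod 20), not 13.

Neither implication holds.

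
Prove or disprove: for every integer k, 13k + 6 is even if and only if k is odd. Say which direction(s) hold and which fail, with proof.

Forward direction. This fails: k = 6 gives 13k + 6 = 84, which is even, but 6 is even, not odd.

Converse. This also fails: k = 5 is odd, but 13k + 6 = 71 is odd, not even.

(⇒) fails and (⇐) fails.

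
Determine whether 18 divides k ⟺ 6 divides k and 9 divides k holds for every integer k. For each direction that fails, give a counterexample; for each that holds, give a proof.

Converse. Suppose 6 ∣ k and 9 ∣ k. Any common multiple of 6 and 9 is a multiple of their lcm; here lcm(6, 9) = 6·9/gcd(6, 9) = 54/3 = 18, so 18 ∣ k.

Forward direction. If 18 ∣ k, write k = 18q. Since 18 = 3·6, k = 6·(3q), so 6 ∣ k; and since 18 = 2·9, k = 9·(2q), so 9 ∣ k.

Both implications hold.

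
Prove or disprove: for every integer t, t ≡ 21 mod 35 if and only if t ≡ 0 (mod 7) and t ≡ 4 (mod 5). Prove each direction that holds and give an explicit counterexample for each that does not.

(⇒) This fails: t = 21 gives 21 ≡ 21 (mod 35) but 21 ≡ 1 (mod 5), so the conjunction on the right does not hold.

(⇐) This fails: t = 14 satisfies both congruences on the right (14 ≡ 0 mod 7 and 14 ≡ 4 mod 5) yet 14 ≡ 14 (mod 35), not 21.

Neither implication holds.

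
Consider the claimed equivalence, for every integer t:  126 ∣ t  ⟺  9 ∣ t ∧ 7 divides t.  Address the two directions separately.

(→) If 126 ∣ t, write t = 126q. Since 126 = 14·9, t = 9·(14q), so 9 ∣ t; and since 126 = 18·7, t = 7·(18q), so 7 ∣ t.

(←) This fails: take t = 63. Both 9 ∣ 63 and 7 ∣ 63, yet 63 is not a multiple of 126 (since 63 = 0·126 + 63), so 126 ∤ 63.

Only the forward implication holds.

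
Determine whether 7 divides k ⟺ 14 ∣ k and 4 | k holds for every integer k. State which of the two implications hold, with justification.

[⇒] This fails: take k = 7. Certainly 7 ∣ 7, but 14 ∤ 7.

[⇐] Suppose 14 ∣ k and 4 ∣ k. Any common multiple of 14 and 4 is a multiple of their lcm; here lcm(14, 4) = 14·4/gcd(14, 4) = 56/2 = 28, so 28 ∣ k. Since 7 ∣ 28, it follows that 7 ∣ k.

Only the converse holds.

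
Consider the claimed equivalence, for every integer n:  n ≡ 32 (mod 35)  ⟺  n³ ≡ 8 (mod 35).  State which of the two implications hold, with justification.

[⇒] Suppose n ≡ 32 (mod 35). Write n = 35j + 32. Then (35j + 32)³ = 42875j³ + 117600j² + 107520j + 32768 = 35(1225j³ + 3360j² + 3072j + 936) + 8, so n³ ≡ 8 (mod 35).

[⇐] This fails: take n = 2. Then 2³ = 8 ≡ 8 (mod 35), yet 2 ≡ 2 (mod 35), not 32.

(⇒) holds; (⇐) fails.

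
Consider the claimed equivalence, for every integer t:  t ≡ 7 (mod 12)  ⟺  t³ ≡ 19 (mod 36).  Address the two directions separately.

Forward direction. Suppose t ≡ 7 (mod 12). Working modulo 36, t ∈ {7, 19, 31}; for each such r, r³ ≡ 19 (mod 36).

Converse. The residues r modulo 36 with r³ ≡ 19 (mod 36) are exactly {7, 19, 31}, and each is ≡ 7 (mod 12).

Equivalent; both directions hold.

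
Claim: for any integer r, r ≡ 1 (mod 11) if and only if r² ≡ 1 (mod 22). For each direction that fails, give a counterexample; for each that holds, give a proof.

Forward direction. This fails: take r = 12. Then 12 ≡ 1 (mod 11), but 12² = 144 ≡ 12 (mod 22), not 1.

Converse. This fails: take r = 21. Then 21² = 441 ≡ 1 (mod 22), yet 21 ≡ 10 (mod 11), not 1.

(⇒) fails and (⇐) fails.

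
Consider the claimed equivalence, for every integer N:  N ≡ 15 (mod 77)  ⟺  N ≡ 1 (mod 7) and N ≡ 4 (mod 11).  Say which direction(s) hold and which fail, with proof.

(→) Suppose N ≡ 15 (mod 77); write N = 77j + 15. Since 7 ∣ 77, reducing mod 7 gives N ≡ 15 ≡ 1 (mod 7); since 11 ∣ 77, reducing mod 11 gives N ≡ 15 ≡ 4 (mod 11).

(←) Conversely, if N ≡ 1 (mod 7) and N ≡ 4 (mod 11), then by the Chinese remainder theorem N ≡ 15 (mod 77). This is exactly N ≡ 15 (mod 77).

Equivalent; both directions hold.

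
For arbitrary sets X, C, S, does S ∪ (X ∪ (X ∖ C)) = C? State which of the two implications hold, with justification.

(⊆) fails and (⊇) fails.

(⟹) This inclusion fails. Take X = {1}, C = ∅, S = ∅; then 1 ∈ S ∪ (X ∪ (X ∖ C)) but 1 ∉ C.

(⟸) This inclusion fails. Take X = ∅, C = {1}, S = ∅; then 1 ∈ C but 1 ∉ S ∪ (X ∪ (X ∖ C)).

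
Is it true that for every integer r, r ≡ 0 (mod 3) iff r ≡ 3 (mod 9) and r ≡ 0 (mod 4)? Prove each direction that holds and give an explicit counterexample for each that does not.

The forward direction fails; the converse holds.

(⟹) This fails: r = 0 gives 0 ≡ 0 (mod 3) but 0 ≡ 0 (mod 9), so the conjunction on the right does not hold.

(⟸) Conversely, if r ≡ 3 (mod 9) and r ≡ 0 (mod 4), then by the Chinese remainder theorem r ≡ 12 (mod 36). Since 12 ≡ 0 (mod 3) and 3 ∣ 36, we get r ≡ 0 (mod 3).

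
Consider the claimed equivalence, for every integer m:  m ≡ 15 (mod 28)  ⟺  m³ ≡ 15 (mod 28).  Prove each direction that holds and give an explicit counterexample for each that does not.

(⇐) This fails: take m = 11. Then 11³ = 1331 ≡ 15 (mod 28), yet 11 ≡ 11 (mod 28), not 15.

(⇒) Suppose m ≡ 15 (mod 28). Write m = 28j + 15. Then (28j + 15)³ = 21952j³ + 35280j² + 18900j + 3375 = 28(784j³ + 1260j² + 675j + 120) + 15, so m³ ≡ 15 (mod 28).

Only the forward direction holds.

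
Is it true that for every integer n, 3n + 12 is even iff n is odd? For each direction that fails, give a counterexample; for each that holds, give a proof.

[⇒] This fails: n = 2 gives 3n + 12 = 18, which is even, but 2 is even, not odd.

[⇐] This also fails: n = 1 is odd, but 3n + 12 = 15 is odd, not even.

Neither implication holds.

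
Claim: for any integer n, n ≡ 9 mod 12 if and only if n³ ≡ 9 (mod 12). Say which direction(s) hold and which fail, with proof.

(→) Suppose n ≡ 9 mod 12. Write n = 12j + 9. Then (12j + 9)³ = 1728j³ + 3888j² + 2916j + 729 = 12(144j³ + 324j² + 243j + 60) + 9, so n³ ≡ 9 (mod 12).

(←) Conversely, suppose n³ ≡ 9 (mod 12). The only residue r in {0, …, 11} with r³ ≡ 9 (mod 12) is r = 9, so n ≡ 9 (mod 12).

Both implications hold.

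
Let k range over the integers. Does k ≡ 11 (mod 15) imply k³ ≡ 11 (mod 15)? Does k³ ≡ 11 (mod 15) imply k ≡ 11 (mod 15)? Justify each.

(⟹) Suppose k ≡ 11 (mod 15). Write k = 15j + 11. Then (15j + 11)³ = 3375j³ + 7425j² + 5445j + 1331 = 15(225j³ + 495j² + 363j + 88) + 11, so k³ ≡ 11 (mod 15).

(⟸) Conversely, suppose k³ ≡ 11 (mod 15). The only residue r in {0, …, 14} with r³ ≡ 11 (mod 15) is r = 11, so k ≡ 11 (mod 15).

Both implications hold.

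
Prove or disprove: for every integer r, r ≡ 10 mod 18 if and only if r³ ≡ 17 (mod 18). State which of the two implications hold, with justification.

(→) This fails: take r = 10. Then 10 ≡ 10 (mod 18), but 10³ = 1000 ≡ 10 (mod 18), not 17.

(←) This fails: take r = 5. Then 5³ = 125 ≡ 17 (mod 18), yet 5 ≡ 5 (mod 18), not 10.

Both directions fail.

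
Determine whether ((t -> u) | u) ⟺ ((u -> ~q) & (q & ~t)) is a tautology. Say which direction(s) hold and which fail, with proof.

Only the reverse direction holds.

(⟹) This fails. Under u = F, q = F, t = F, the left side is true but the right side is false.

(⟸) Assume the antecedent. If u is true, the antecedent cannot hold. If u is false, the antecedent forces (u = F, q = T, t = F), and (t -> u) | u holds there. Either way (t -> u) | u holds.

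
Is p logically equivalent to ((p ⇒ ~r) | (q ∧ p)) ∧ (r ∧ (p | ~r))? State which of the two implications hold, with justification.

The forward direction fails; the converse holds.

(⇒) This fails. Under p = T, q = F, r = F, the left side is true but the right side is false.

(⇐) Assume the antecedent. If p is true, p reduces to true regardless of the other variables. If p is false, the antecedent cannot hold. Either way p holds.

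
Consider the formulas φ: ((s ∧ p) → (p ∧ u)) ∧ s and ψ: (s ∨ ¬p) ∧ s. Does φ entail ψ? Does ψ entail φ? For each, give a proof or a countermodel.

Only the forward direction holds.

(⇒) Assume the antecedent. If p is true, the antecedent forces (p = T, s = T, u = T), and (s ∨ ¬p) ∧ s holds there. If p is false, the antecedent forces (p = F, s = T, u = F) or (p = F, s = T, u = T), and (s ∨ ¬p) ∧ s holds there. Either way (s ∨ ¬p) ∧ s holds.

(⇐) This fails. Under p = T, s = T, u = F, the left side is false but the right side is true.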